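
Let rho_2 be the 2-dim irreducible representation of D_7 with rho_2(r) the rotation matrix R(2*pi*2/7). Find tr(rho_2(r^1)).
chi_{rho_2}(r^1) = 2*cos(2*pi*2*1/7) = -2*cos(3*pi/7)

Explanation: rho_2(r^1) is rotation by angle 2*pi*2*1/7, whose trace is 2*cos(2*pi*2*1/7) = -2*cos(3*pi/7).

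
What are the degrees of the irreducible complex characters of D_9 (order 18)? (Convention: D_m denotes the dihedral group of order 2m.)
Dimensions: 1, 1, 2, 2, 2, 2

Working: There are 6 irreducibles (= number of conjugacy classes). Their dimensions d_i satisfy sum d_i^2 = |G| = 18: 1 + 1 + 4 + 4 + 4 + 4 = 18.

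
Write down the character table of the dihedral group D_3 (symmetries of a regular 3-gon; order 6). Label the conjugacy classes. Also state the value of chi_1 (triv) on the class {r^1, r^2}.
Conjugacy classes: {e} of size 1, {r^1, r^2} of size 2, {s, sr, ..., sr^2} of size 3.
Character table:
  irrep \ class              {e} (size 1)  {r^1, r^2} (size 2)  {s, sr, ..., sr^2} (size 3)
  chi_1 (triv)               1             1                    1                          
  chi_2 (sign: r->1, s->-1)  1             1                    -1                         
  chi_3 (2d, j=1)            2             -1                   0                          

Spot check: chi_1 (triv) on {r^1, r^2} = 1.

Details: D_3 has order 2*3 = 6 with 3 conjugacy classes, hence 3 irreducibles. Sum of squared dims 1 + 1 + 4 = 6 = |G|. Linear characters come from the abelianisation; the 2-dimensional irreps have character r^k -> 2*cos(2*pi*j*k/3), reflections -> 0.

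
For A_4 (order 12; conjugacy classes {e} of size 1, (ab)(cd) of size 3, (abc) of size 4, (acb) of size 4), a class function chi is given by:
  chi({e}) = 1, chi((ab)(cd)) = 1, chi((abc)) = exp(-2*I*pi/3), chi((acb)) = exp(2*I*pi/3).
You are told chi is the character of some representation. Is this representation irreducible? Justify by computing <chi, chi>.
Irreducible: <chi, chi> = 1.

Why: <chi, chi> = (1/|G|) sum_C |C| * |chi(C)|^2 = (1/12)[1*|1|^2 + 3*|1|^2 + 4*|exp(-2*I*pi/3)|^2 + 4*|exp(2*I*pi/3)|^2]
  = (1/12)[(1) + (3) + (4) + (4)] = 12/12 = 1.
(Exp terms are combined using exp(i*s)*conj(exp(i*t)) = exp(i*(s-t)), and sums of them are collapsed using the identity that for every m > 1 the m distinct m-th roots of unity sum to 0, e.g. 1 + exp(2*I*pi/3) + exp(-2*I*pi/3) = 0.)
A character is irreducible iff <chi, chi> = 1, so this representation is irreducible.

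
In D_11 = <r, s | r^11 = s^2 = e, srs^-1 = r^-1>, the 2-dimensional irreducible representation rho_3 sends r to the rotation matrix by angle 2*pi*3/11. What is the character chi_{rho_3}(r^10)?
chi_{rho_3}(r^10) = 2*cos(2*pi*3*10/11) = -2*cos(5*pi/11)

Working: rho_3(r^10) is rotation by angle 2*pi*3*10/11, whose trace is 2*cos(2*pi*3*10/11) = -2*cos(5*pi/11).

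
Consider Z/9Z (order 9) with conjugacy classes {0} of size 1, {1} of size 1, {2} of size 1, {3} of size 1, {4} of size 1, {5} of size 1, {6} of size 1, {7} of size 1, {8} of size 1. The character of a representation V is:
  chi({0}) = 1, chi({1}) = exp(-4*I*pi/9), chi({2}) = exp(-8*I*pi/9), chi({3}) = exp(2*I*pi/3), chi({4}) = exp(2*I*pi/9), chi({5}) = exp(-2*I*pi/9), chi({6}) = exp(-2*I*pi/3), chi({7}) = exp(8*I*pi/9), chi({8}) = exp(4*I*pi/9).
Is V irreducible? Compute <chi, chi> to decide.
Irreducible: <chi, chi> = 1.

Proof sketch: <chi, chi> = (1/|G|) sum_C |C| * |chi(C)|^2 = (1/9)[1*|1|^2 + 1*|exp(-4*I*pi/9)|^2 + 1*|exp(-8*I*pi/9)|^2 + 1*|exp(2*I*pi/3)|^2 + 1*|exp(2*I*pi/9)|^2 + 1*|exp(-2*I*pi/9)|^2 + 1*|exp(-2*I*pi/3)|^2 + 1*|exp(8*I*pi/9)|^2 + 1*|exp(4*I*pi/9)|^2]
  = (1/9)[(1) + (1) + (1) + (1) + (1) + (1) + (1) + (1) + (1)] = 9/9 = 1.
(Exp terms are combined using exp(i*s)*conj(exp(i*t)) = exp(i*(s-t)), and sums of them are collapsed using the identity that for every m > 1 the m distinct m-th roots of unity sum to 0, e.g. 1 + exp(2*I*pi/3) + exp(-2*I*pi/3) = 0.)
A character is irreducible iff <chi, chi> = 1, so this representation is irreducible.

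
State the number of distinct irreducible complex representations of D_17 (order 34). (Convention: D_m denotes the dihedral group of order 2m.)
10

Explanation: The number of irreducible complex representations of a finite group equals its number of conjugacy classes. D_17 has 10 conjugacy classes ((n+3)/2 for n odd), so D_17 (order 34) has exactly 10 irreducible complex representations.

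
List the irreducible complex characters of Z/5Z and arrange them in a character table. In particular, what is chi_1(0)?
Character table of Z/5Z (irreps indexed chi_0,...,chi_4 with chi_k(m) = zeta_5^(k*m), zeta_5 = exp(2*pi*i/5)):
  irrep \ class  {0} (size 1)  {1} (size 1)    {2} (size 1)    {3} (size 1)    {4} (size 1)  
  chi_0          1             1               1               1               1             
  chi_1          1             exp(2*I*pi/5)   exp(4*I*pi/5)   exp(-4*I*pi/5)  exp(-2*I*pi/5)
  chi_2          1             exp(4*I*pi/5)   exp(-2*I*pi/5)  exp(2*I*pi/5)   exp(-4*I*pi/5)
  chi_3          1             exp(-4*I*pi/5)  exp(2*I*pi/5)   exp(-2*I*pi/5)  exp(4*I*pi/5) 
  chi_4          1             exp(-2*I*pi/5)  exp(-4*I*pi/5)  exp(4*I*pi/5)   exp(2*I*pi/5) 

Spot check: chi_1(0) = zeta_5^(1*0) = zeta_5^0 = 1.

Justification: Z/5Z is abelian, so all 5 irreducible complex representations are 1-dimensional. They are given by chi_k(m) = zeta_5^(k*m) for k = 0,...,4. Row orthogonality: sum_m chi_k(m) conj(chi_l(m)) = 5 * [k = l].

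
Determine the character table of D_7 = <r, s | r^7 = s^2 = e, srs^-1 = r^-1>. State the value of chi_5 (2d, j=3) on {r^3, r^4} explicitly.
Conjugacy classes: {e} of size 1, {r^1, r^6} of size 2, {r^2, r^5} of size 2, {r^3, r^4} of size 2, {s, sr, ..., sr^6} of size 7.
Character table:
  irrep \ class              {e} (size 1)  {r^1, r^6} (size 2)  {r^2, r^5} (size 2)  {r^3, r^4} (size 2)  {s, sr, ..., sr^6} (size 7)
  chi_1 (triv)               1             1                    1                    1                    1                          
  chi_2 (sign: r->1, s->-1)  1             1                    1                    1                    -1                         
  chi_3 (2d, j=1)            2             2*cos(2*pi/7)        -2*cos(3*pi/7)       -2*cos(pi/7)         0                          
  chi_4 (2d, j=2)            2             -2*cos(3*pi/7)       -2*cos(pi/7)         2*cos(2*pi/7)        0                          
  chi_5 (2d, j=3)            2             -2*cos(pi/7)         2*cos(2*pi/7)        -2*cos(3*pi/7)       0                          

Spot check: chi_5 (2d, j=3) on {r^3, r^4} = -2*cos(3*pi/7).

Reasoning: D_7 has order 2*7 = 14 with 5 conjugacy classes, hence 5 irreducibles. Sum of squared dims 1 + 1 + 4 + 4 + 4 = 14 = |G|. Linear characters come from the abelianisation; the 2-dimensional irreps have character r^k -> 2*cos(2*pi*j*k/7), reflections -> 0.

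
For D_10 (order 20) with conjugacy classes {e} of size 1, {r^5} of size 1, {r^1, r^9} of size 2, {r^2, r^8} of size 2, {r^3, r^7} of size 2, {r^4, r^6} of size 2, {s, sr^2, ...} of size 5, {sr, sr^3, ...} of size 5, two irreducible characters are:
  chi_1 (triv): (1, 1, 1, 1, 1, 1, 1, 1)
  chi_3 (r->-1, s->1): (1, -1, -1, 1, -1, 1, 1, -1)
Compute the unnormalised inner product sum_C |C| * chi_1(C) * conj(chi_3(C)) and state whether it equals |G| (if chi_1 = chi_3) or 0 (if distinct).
Sum = 0; so <chi_1, chi_3> = 0 (distinct irreducibles are orthogonal).

Compute term by term over conjugacy classes (|C| * chi_1(C) * conj(chi_3(C))):
  1*(1)*conj(1) + 1*(1)*conj(-1) + 2*(1)*conj(-1) + 2*(1)*conj(1) + 2*(1)*conj(-1) + 2*(1)*conj(1) + 5*(1)*conj(1) + 5*(1)*conj(-1)
  = (1) + (-1) + (-2) + (2) + (-2) + (2) + (5) + (-5)
  = 0.
Dividing by |G| = 20 gives 0/20 = 0, matching the row-orthogonality relation <chi_1, chi_3> = [chi_1 = chi_3].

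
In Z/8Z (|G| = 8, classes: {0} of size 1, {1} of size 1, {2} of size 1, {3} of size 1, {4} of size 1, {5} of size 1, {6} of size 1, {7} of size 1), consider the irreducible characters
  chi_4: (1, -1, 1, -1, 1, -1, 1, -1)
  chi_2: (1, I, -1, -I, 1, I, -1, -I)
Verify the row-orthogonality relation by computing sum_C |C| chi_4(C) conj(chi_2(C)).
Sum = 0; so <chi_4, chi_2> = 0 (distinct irreducibles are orthogonal).

Argument: Compute term by term over conjugacy classes (|C| * chi_4(C) * conj(chi_2(C))):
  1*(1)*conj(1) + 1*(-1)*conj(I) + 1*(1)*conj(-1) + 1*(-1)*conj(-I) + 1*(1)*conj(1) + 1*(-1)*conj(I) + 1*(1)*conj(-1) + 1*(-1)*conj(-I)
  = (1) + (I) + (-1) + (-I) + (1) + (I) + (-1) + (-I)
  = 0.
(Exp terms are combined using exp(i*s)*conj(exp(i*t)) = exp(i*(s-t)), and sums of them are collapsed using the identity that for every m > 1 the m distinct m-th roots of unity sum to 0, e.g. 1 + exp(2*I*pi/3) + exp(-2*I*pi/3) = 0.)
Dividing by |G| = 8 gives 0/8 = 0, matching the row-orthogonality relation <chi_4, chi_2> = [chi_4 = chi_2].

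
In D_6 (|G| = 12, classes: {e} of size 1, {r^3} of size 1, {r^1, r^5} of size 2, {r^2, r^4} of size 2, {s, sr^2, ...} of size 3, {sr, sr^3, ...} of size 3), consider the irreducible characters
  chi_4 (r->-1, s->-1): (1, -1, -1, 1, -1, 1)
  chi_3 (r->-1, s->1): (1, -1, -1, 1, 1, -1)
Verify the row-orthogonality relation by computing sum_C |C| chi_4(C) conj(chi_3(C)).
Sum = 0; so <chi_4, chi_3> = 0 (distinct irreducibles are orthogonal).

Explanation: Compute term by term over conjugacy classes (|C| * chi_4(C) * conj(chi_3(C))):
  1*(1)*conj(1) + 1*(-1)*conj(-1) + 2*(-1)*conj(-1) + 2*(1)*conj(1) + 3*(-1)*conj(1) + 3*(1)*conj(-1)
  = (1) + (1) + (2) + (2) + (-3) + (-3)
  = 0.
Dividing by |G| = 12 gives 0/12 = 0, matching the row-orthogonality relation <chi_4, chi_3> = [chi_4 = chi_3].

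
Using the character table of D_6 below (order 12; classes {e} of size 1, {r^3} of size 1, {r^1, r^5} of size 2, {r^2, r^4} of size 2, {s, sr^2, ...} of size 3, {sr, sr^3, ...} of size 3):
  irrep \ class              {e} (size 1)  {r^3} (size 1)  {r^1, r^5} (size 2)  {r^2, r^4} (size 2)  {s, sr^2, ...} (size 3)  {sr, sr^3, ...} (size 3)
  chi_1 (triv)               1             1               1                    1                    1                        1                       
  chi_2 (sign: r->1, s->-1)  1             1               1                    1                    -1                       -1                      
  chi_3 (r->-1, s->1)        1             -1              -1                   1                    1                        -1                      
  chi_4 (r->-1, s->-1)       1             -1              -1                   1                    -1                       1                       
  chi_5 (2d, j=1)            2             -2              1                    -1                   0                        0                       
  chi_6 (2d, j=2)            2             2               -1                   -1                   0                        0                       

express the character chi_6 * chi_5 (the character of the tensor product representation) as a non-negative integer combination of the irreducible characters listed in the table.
chi_6 tensor chi_5 = chi_3 + chi_4 + chi_5 (all other irreducibles have multiplicity 0).

Reasoning: The character of a tensor product is the pointwise product (chi_6 * chi_5)(C) = chi_6(C) * chi_5(C):
  {e}: (2)*(2), {r^3}: (2)*(-2), {r^1, r^5}: (-1)*(1), {r^2, r^4}: (-1)*(-1), {s, sr^2, ...}: (0)*(0), {sr, sr^3, ...}: (0)*(0)
so (chi_6 * chi_5) takes values
  {e} -> 4, {r^3} -> -4, {r^1, r^5} -> -1, {r^2, r^4} -> 1, {s, sr^2, ...} -> 0, {sr, sr^3, ...} -> 0.
Now take the inner product of this character with each irreducible chi from the table, <chi_6*chi_5, chi> = (1/12) sum_C |C| (chi_6*chi_5)(C) conj(chi(C)):
  <chi_6*chi_5, chi_1> = (1/12)[1*(4)*conj(1) + 1*(-4)*conj(1) + 2*(-1)*conj(1) + 2*(1)*conj(1) + 3*(0)*conj(1) + 3*(0)*conj(1)]
      = (1/12)[(4) + (-4) + (-2) + (2) + (0) + (0)] = 0/12 = 0
  <chi_6*chi_5, chi_2> = (1/12)[1*(4)*conj(1) + 1*(-4)*conj(1) + 2*(-1)*conj(1) + 2*(1)*conj(1) + 3*(0)*conj(-1) + 3*(0)*conj(-1)]
      = (1/12)[(4) + (-4) + (-2) + (2) + (0) + (0)] = 0/12 = 0
  <chi_6*chi_5, chi_3> = (1/12)[1*(4)*conj(1) + 1*(-4)*conj(-1) + 2*(-1)*conj(-1) + 2*(1)*conj(1) + 3*(0)*conj(1) + 3*(0)*conj(-1)]
      = (1/12)[(4) + (4) + (2) + (2) + (0) + (0)] = 12/12 = 1
  <chi_6*chi_5, chi_4> = (1/12)[1*(4)*conj(1) + 1*(-4)*conj(-1) + 2*(-1)*conj(-1) + 2*(1)*conj(1) + 3*(0)*conj(-1) + 3*(0)*conj(1)]
      = (1/12)[(4) + (4) + (2) + (2) + (0) + (0)] = 12/12 = 1
  <chi_6*chi_5, chi_5> = (1/12)[1*(4)*conj(2) + 1*(-4)*conj(-2) + 2*(-1)*conj(1) + 2*(1)*conj(-1) + 3*(0)*conj(0) + 3*(0)*conj(0)]
      = (1/12)[(8) + (8) + (-2) + (-2) + (0) + (0)] = 12/12 = 1
  <chi_6*chi_5, chi_6> = (1/12)[1*(4)*conj(2) + 1*(-4)*conj(2) + 2*(-1)*conj(-1) + 2*(1)*conj(-1) + 3*(0)*conj(0) + 3*(0)*conj(0)]
      = (1/12)[(8) + (-8) + (2) + (-2) + (0) + (0)] = 0/12 = 0
Hence the multiplicities are chi_3: 1, chi_4: 1, chi_5: 1. Dimension check: dim(chi_6)*dim(chi_5) = 2*2 = 4 and sum (mult * dim) = 1*1 + 1*1 + 1*2 = 4.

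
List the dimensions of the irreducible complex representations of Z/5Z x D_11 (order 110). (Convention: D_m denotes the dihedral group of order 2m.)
Dimensions: 1, 1, 1, 1, 1, 1, 1, 1, 1, 1, 2, 2, 2, 2, 2, 2, 2, 2, 2, 2, 2, 2, 2, 2, 2, 2, 2, 2, 2, 2, 2, 2, 2, 2, 2

Justification: There are 35 irreducibles (= number of conjugacy classes). Their dimensions d_i satisfy sum d_i^2 = |G| = 110: 1 + 1 + 1 + 1 + 1 + 1 + 1 + 1 + 1 + 1 + 4 + 4 + 4 + 4 + 4 + 4 + 4 + 4 + 4 + 4 + 4 + 4 + 4 + 4 + 4 + 4 + 4 + 4 + 4 + 4 + 4 + 4 + 4 + 4 + 4 = 110. (For the product with Z/5Z: each of the 5 1-dim characters of Z/5Z tensors with each irrep of D_11, giving 5 copies of each D_11-dimension.)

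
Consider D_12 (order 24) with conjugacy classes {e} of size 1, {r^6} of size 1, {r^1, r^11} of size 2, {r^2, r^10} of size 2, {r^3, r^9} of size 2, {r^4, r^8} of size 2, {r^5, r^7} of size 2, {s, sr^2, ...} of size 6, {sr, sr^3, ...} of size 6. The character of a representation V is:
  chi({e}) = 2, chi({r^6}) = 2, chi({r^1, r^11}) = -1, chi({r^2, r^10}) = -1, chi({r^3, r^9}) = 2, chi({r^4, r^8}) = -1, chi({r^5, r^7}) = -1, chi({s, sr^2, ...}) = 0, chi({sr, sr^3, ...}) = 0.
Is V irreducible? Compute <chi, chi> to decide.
Irreducible: <chi, chi> = 1.

Proof sketch: <chi, chi> = (1/|G|) sum_C |C| * |chi(C)|^2 = (1/24)[1*|2|^2 + 1*|2|^2 + 2*|-1|^2 + 2*|-1|^2 + 2*|2|^2 + 2*|-1|^2 + 2*|-1|^2 + 6*|0|^2 + 6*|0|^2]
  = (1/24)[(4) + (4) + (2) + (2) + (8) + (2) + (2) + (0) + (0)] = 24/24 = 1.
A character is irreducible iff <chi, chi> = 1, so this representation is irreducible.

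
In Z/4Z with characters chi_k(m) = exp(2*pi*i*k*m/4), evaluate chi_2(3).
chi_2(3) = zeta_4^6 = -1

Why: chi_2(3) = zeta_4^(2*3) = zeta_4^6. Since zeta_4^4 = 1, this equals zeta_4^2 = exp(2*pi*i*2/4) = -1.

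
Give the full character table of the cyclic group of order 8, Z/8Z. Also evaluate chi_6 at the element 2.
Character table of Z/8Z (irreps indexed chi_0,...,chi_7 with chi_k(m) = zeta_8^(k*m), zeta_8 = exp(2*pi*i/8)):
  irrep \ class  {0} (size 1)  {1} (size 1)    {2} (size 1)  {3} (size 1)    {4} (size 1)  {5} (size 1)    {6} (size 1)  {7} (size 1)  
  chi_0          1             1               1             1               1             1               1             1             
  chi_1          1             exp(I*pi/4)     I             exp(3*I*pi/4)   -1            exp(-3*I*pi/4)  -I            exp(-I*pi/4)  
  chi_2          1             I               -1            -I              1             I               -1            -I            
  chi_3          1             exp(3*I*pi/4)   -I            exp(I*pi/4)     -1            exp(-I*pi/4)    I             exp(-3*I*pi/4)
  chi_4          1             -1              1             -1              1             -1              1             -1            
  chi_5          1             exp(-3*I*pi/4)  I             exp(-I*pi/4)    -1            exp(I*pi/4)     -I            exp(3*I*pi/4) 
  chi_6          1             -I              -1            I               1             -I              -1            I             
  chi_7          1             exp(-I*pi/4)    -I            exp(-3*I*pi/4)  -1            exp(3*I*pi/4)   I             exp(I*pi/4)   

Spot check: chi_6(2) = zeta_8^(6*2) = zeta_8^12 = -1.

Derivation: Z/8Z is abelian, so all 8 irreducible complex representations are 1-dimensional. They are given by chi_k(m) = zeta_8^(k*m) for k = 0,...,7. Row orthogonality: sum_m chi_k(m) conj(chi_l(m)) = 8 * [k = l].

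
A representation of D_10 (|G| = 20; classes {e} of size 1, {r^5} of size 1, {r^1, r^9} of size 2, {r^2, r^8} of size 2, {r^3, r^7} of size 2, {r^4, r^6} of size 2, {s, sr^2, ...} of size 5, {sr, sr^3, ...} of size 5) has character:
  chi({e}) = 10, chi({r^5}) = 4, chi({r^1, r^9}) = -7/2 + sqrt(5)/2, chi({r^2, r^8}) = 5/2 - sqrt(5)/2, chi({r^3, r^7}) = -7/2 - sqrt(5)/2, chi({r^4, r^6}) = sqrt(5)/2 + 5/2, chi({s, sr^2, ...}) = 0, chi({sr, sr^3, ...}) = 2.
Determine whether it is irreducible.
Not irreducible (reducible): <chi, chi> = 11 > 1.

Working: <chi, chi> = (1/|G|) sum_C |C| * |chi(C)|^2 = (1/20)[1*|10|^2 + 1*|4|^2 + 2*|-7/2 + sqrt(5)/2|^2 + 2*|5/2 - sqrt(5)/2|^2 + 2*|-7/2 - sqrt(5)/2|^2 + 2*|sqrt(5)/2 + 5/2|^2 + 5*|0|^2 + 5*|2|^2]
  = (1/20)[(100) + (16) + (27 - 7*sqrt(5)) + (15 - 5*sqrt(5)) + (7*sqrt(5) + 27) + (5*sqrt(5) + 15) + (0) + (20)] = 220/20 = 11.
A character is irreducible iff <chi, chi> = 1, so this representation is reducible.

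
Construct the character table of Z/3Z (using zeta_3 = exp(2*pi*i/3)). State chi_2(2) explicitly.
Character table of Z/3Z (irreps indexed chi_0,...,chi_2 with chi_k(m) = zeta_3^(k*m), zeta_3 = exp(2*pi*i/3)):
  irrep \ class  {0} (size 1)  {1} (size 1)    {2} (size 1)  
  chi_0          1             1               1             
  chi_1          1             exp(2*I*pi/3)   exp(-2*I*pi/3)
  chi_2          1             exp(-2*I*pi/3)  exp(2*I*pi/3) 

Spot check: chi_2(2) = zeta_3^(2*2) = zeta_3^4 = exp(2*I*pi/3).

Derivation: Z/3Z is abelian, so all 3 irreducible complex representations are 1-dimensional. They are given by chi_k(m) = zeta_3^(k*m) for k = 0,...,2. Row orthogonality: sum_m chi_k(m) conj(chi_l(m)) = 3 * [k = l].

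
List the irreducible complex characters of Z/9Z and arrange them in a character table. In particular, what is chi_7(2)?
Character table of Z/9Z (irreps indexed chi_0,...,chi_8 with chi_k(m) = zeta_9^(k*m), zeta_9 = exp(2*pi*i/9)):
  irrep \ class  {0} (size 1)  {1} (size 1)    {2} (size 1)    {3} (size 1)    {4} (size 1)    {5} (size 1)    {6} (size 1)    {7} (size 1)    {8} (size 1)  
  chi_0          1             1               1               1               1               1               1               1               1             
  chi_1          1             exp(2*I*pi/9)   exp(4*I*pi/9)   exp(2*I*pi/3)   exp(8*I*pi/9)   exp(-8*I*pi/9)  exp(-2*I*pi/3)  exp(-4*I*pi/9)  exp(-2*I*pi/9)
  chi_2          1             exp(4*I*pi/9)   exp(8*I*pi/9)   exp(-2*I*pi/3)  exp(-2*I*pi/9)  exp(2*I*pi/9)   exp(2*I*pi/3)   exp(-8*I*pi/9)  exp(-4*I*pi/9)
  chi_3          1             exp(2*I*pi/3)   exp(-2*I*pi/3)  1               exp(2*I*pi/3)   exp(-2*I*pi/3)  1               exp(2*I*pi/3)   exp(-2*I*pi/3)
  chi_4          1             exp(8*I*pi/9)   exp(-2*I*pi/9)  exp(2*I*pi/3)   exp(-4*I*pi/9)  exp(4*I*pi/9)   exp(-2*I*pi/3)  exp(2*I*pi/9)   exp(-8*I*pi/9)
  chi_5          1             exp(-8*I*pi/9)  exp(2*I*pi/9)   exp(-2*I*pi/3)  exp(4*I*pi/9)   exp(-4*I*pi/9)  exp(2*I*pi/3)   exp(-2*I*pi/9)  exp(8*I*pi/9) 
  chi_6          1             exp(-2*I*pi/3)  exp(2*I*pi/3)   1               exp(-2*I*pi/3)  exp(2*I*pi/3)   1               exp(-2*I*pi/3)  exp(2*I*pi/3) 
  chi_7          1             exp(-4*I*pi/9)  exp(-8*I*pi/9)  exp(2*I*pi/3)   exp(2*I*pi/9)   exp(-2*I*pi/9)  exp(-2*I*pi/3)  exp(8*I*pi/9)   exp(4*I*pi/9) 
  chi_8          1             exp(-2*I*pi/9)  exp(-4*I*pi/9)  exp(-2*I*pi/3)  exp(-8*I*pi/9)  exp(8*I*pi/9)   exp(2*I*pi/3)   exp(4*I*pi/9)   exp(2*I*pi/9) 

Spot check: chi_7(2) = zeta_9^(7*2) = zeta_9^14 = exp(-8*I*pi/9).

Argument: Z/9Z is abelian, so all 9 irreducible complex representations are 1-dimensional. They are given by chi_k(m) = zeta_9^(k*m) for k = 0,...,8. Row orthogonality: sum_m chi_k(m) conj(chi_l(m)) = 9 * [k = l].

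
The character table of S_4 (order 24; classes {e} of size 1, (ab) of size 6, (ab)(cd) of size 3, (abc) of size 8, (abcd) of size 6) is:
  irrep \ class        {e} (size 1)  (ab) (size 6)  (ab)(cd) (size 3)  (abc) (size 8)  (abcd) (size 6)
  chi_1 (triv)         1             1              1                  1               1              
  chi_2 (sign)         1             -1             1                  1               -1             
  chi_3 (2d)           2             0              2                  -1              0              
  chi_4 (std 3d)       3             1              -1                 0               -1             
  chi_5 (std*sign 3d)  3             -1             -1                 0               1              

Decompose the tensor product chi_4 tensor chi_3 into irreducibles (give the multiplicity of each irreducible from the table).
chi_4 tensor chi_3 = chi_4 + chi_5 (all other irreducibles have multiplicity 0).

Solution. The character of a tensor product is the pointwise product (chi_4 * chi_3)(C) = chi_4(C) * chi_3(C):
  {e}: (3)*(2), (ab): (1)*(0), (ab)(cd): (-1)*(2), (abc): (0)*(-1), (abcd): (-1)*(0)
so (chi_4 * chi_3) takes values
  {e} -> 6, (ab) -> 0, (ab)(cd) -> -2, (abc) -> 0, (abcd) -> 0.
Now take the inner product of this character with each irreducible chi from the table, <chi_4*chi_3, chi> = (1/24) sum_C |C| (chi_4*chi_3)(C) conj(chi(C)):
  <chi_4*chi_3, chi_1> = (1/24)[1*(6)*conj(1) + 6*(0)*conj(1) + 3*(-2)*conj(1) + 8*(0)*conj(1) + 6*(0)*conj(1)]
      = (1/24)[(6) + (0) + (-6) + (0) + (0)] = 0/24 = 0
  <chi_4*chi_3, chi_2> = (1/24)[1*(6)*conj(1) + 6*(0)*conj(-1) + 3*(-2)*conj(1) + 8*(0)*conj(1) + 6*(0)*conj(-1)]
      = (1/24)[(6) + (0) + (-6) + (0) + (0)] = 0/24 = 0
  <chi_4*chi_3, chi_3> = (1/24)[1*(6)*conj(2) + 6*(0)*conj(0) + 3*(-2)*conj(2) + 8*(0)*conj(-1) + 6*(0)*conj(0)]
      = (1/24)[(12) + (0) + (-12) + (0) + (0)] = 0/24 = 0
  <chi_4*chi_3, chi_4> = (1/24)[1*(6)*conj(3) + 6*(0)*conj(1) + 3*(-2)*conj(-1) + 8*(0)*conj(0) + 6*(0)*conj(-1)]
      = (1/24)[(18) + (0) + (6) + (0) + (0)] = 24/24 = 1
  <chi_4*chi_3, chi_5> = (1/24)[1*(6)*conj(3) + 6*(0)*conj(-1) + 3*(-2)*conj(-1) + 8*(0)*conj(0) + 6*(0)*conj(1)]
      = (1/24)[(18) + (0) + (6) + (0) + (0)] = 24/24 = 1
Hence the multiplicities are chi_4: 1, chi_5: 1. Dimension check: dim(chi_4)*dim(chi_3) = 3*2 = 6 and sum (mult * dim) = 1*3 + 1*3 = 6.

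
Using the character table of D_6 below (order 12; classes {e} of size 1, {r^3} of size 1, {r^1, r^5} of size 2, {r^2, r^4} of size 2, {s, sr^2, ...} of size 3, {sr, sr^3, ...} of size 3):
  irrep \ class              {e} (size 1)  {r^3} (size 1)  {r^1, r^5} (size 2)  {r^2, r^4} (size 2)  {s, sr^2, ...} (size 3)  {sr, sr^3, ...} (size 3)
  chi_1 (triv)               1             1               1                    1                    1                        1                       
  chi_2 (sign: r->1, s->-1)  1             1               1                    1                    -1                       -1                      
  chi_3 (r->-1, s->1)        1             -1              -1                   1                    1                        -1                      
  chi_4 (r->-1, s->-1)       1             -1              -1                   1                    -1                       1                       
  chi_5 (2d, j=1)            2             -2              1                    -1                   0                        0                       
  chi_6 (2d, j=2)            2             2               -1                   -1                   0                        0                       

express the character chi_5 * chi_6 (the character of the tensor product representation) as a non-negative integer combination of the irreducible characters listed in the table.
chi_5 tensor chi_6 = chi_3 + chi_4 + chi_5 (all other irreducibles have multiplicity 0).

Justification: The character of a tensor product is the pointwise product (chi_5 * chi_6)(C) = chi_5(C) * chi_6(C):
  {e}: (2)*(2), {r^3}: (-2)*(2), {r^1, r^5}: (1)*(-1), {r^2, r^4}: (-1)*(-1), {s, sr^2, ...}: (0)*(0), {sr, sr^3, ...}: (0)*(0)
so (chi_5 * chi_6) takes values
  {e} -> 4, {r^3} -> -4, {r^1, r^5} -> -1, {r^2, r^4} -> 1, {s, sr^2, ...} -> 0, {sr, sr^3, ...} -> 0.
Now take the inner product of this character with each irreducible chi from the table, <chi_5*chi_6, chi> = (1/12) sum_C |C| (chi_5*chi_6)(C) conj(chi(C)):
  <chi_5*chi_6, chi_1> = (1/12)[1*(4)*conj(1) + 1*(-4)*conj(1) + 2*(-1)*conj(1) + 2*(1)*conj(1) + 3*(0)*conj(1) + 3*(0)*conj(1)]
      = (1/12)[(4) + (-4) + (-2) + (2) + (0) + (0)] = 0/12 = 0
  <chi_5*chi_6, chi_2> = (1/12)[1*(4)*conj(1) + 1*(-4)*conj(1) + 2*(-1)*conj(1) + 2*(1)*conj(1) + 3*(0)*conj(-1) + 3*(0)*conj(-1)]
      = (1/12)[(4) + (-4) + (-2) + (2) + (0) + (0)] = 0/12 = 0
  <chi_5*chi_6, chi_3> = (1/12)[1*(4)*conj(1) + 1*(-4)*conj(-1) + 2*(-1)*conj(-1) + 2*(1)*conj(1) + 3*(0)*conj(1) + 3*(0)*conj(-1)]
      = (1/12)[(4) + (4) + (2) + (2) + (0) + (0)] = 12/12 = 1
  <chi_5*chi_6, chi_4> = (1/12)[1*(4)*conj(1) + 1*(-4)*conj(-1) + 2*(-1)*conj(-1) + 2*(1)*conj(1) + 3*(0)*conj(-1) + 3*(0)*conj(1)]
      = (1/12)[(4) + (4) + (2) + (2) + (0) + (0)] = 12/12 = 1
  <chi_5*chi_6, chi_5> = (1/12)[1*(4)*conj(2) + 1*(-4)*conj(-2) + 2*(-1)*conj(1) + 2*(1)*conj(-1) + 3*(0)*conj(0) + 3*(0)*conj(0)]
      = (1/12)[(8) + (8) + (-2) + (-2) + (0) + (0)] = 12/12 = 1
  <chi_5*chi_6, chi_6> = (1/12)[1*(4)*conj(2) + 1*(-4)*conj(2) + 2*(-1)*conj(-1) + 2*(1)*conj(-1) + 3*(0)*conj(0) + 3*(0)*conj(0)]
      = (1/12)[(8) + (-8) + (2) + (-2) + (0) + (0)] = 0/12 = 0
Hence the multiplicities are chi_3: 1, chi_4: 1, chi_5: 1. Dimension check: dim(chi_5)*dim(chi_6) = 2*2 = 4 and sum (mult * dim) = 1*1 + 1*1 + 1*2 = 4.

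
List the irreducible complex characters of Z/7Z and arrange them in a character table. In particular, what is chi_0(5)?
Character table of Z/7Z (irreps indexed chi_0,...,chi_6 with chi_k(m) = zeta_7^(k*m), zeta_7 = exp(2*pi*i/7)):
  irrep \ class  {0} (size 1)  {1} (size 1)    {2} (size 1)    {3} (size 1)    {4} (size 1)    {5} (size 1)    {6} (size 1)  
  chi_0          1             1               1               1               1               1               1             
  chi_1          1             exp(2*I*pi/7)   exp(4*I*pi/7)   exp(6*I*pi/7)   exp(-6*I*pi/7)  exp(-4*I*pi/7)  exp(-2*I*pi/7)
  chi_2          1             exp(4*I*pi/7)   exp(-6*I*pi/7)  exp(-2*I*pi/7)  exp(2*I*pi/7)   exp(6*I*pi/7)   exp(-4*I*pi/7)
  chi_3          1             exp(6*I*pi/7)   exp(-2*I*pi/7)  exp(4*I*pi/7)   exp(-4*I*pi/7)  exp(2*I*pi/7)   exp(-6*I*pi/7)
  chi_4          1             exp(-6*I*pi/7)  exp(2*I*pi/7)   exp(-4*I*pi/7)  exp(4*I*pi/7)   exp(-2*I*pi/7)  exp(6*I*pi/7) 
  chi_5          1             exp(-4*I*pi/7)  exp(6*I*pi/7)   exp(2*I*pi/7)   exp(-2*I*pi/7)  exp(-6*I*pi/7)  exp(4*I*pi/7) 
  chi_6          1             exp(-2*I*pi/7)  exp(-4*I*pi/7)  exp(-6*I*pi/7)  exp(6*I*pi/7)   exp(4*I*pi/7)   exp(2*I*pi/7) 

Spot check: chi_0(5) = zeta_7^(0*5) = zeta_7^0 = 1.

Z/7Z is abelian, so all 7 irreducible complex representations are 1-dimensional. They are given by chi_k(m) = zeta_7^(k*m) for k = 0,...,6. Row orthogonality: sum_m chi_k(m) conj(chi_l(m)) = 7 * [k = l].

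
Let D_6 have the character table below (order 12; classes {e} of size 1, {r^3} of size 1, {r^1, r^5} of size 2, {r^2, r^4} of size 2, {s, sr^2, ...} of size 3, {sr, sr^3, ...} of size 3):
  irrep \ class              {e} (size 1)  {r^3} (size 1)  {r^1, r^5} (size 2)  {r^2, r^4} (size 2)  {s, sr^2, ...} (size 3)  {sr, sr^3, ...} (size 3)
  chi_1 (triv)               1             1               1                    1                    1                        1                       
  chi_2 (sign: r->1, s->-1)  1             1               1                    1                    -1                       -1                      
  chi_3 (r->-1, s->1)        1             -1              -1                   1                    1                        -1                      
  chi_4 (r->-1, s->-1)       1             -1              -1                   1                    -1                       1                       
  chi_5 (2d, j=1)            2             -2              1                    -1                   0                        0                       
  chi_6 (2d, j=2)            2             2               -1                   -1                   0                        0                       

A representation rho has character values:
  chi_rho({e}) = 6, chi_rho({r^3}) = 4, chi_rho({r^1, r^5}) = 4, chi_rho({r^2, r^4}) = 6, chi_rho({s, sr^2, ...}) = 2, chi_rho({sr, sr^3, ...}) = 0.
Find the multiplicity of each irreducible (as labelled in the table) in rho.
Multiplicities: chi_1: 3, chi_2: 2, chi_3: 1, chi_4: 0, chi_5: 0, chi_6: 0.

Derivation: Use <chi_rho, chi> = (1/|G|) sum_C |C| * chi_rho(C) * conj(chi(C)) with |G| = 12 for each irreducible chi in the table:
  <chi_rho, chi_1> = (1/12)[1*(6)*conj(1) + 1*(4)*conj(1) + 2*(4)*conj(1) + 2*(6)*conj(1) + 3*(2)*conj(1) + 3*(0)*conj(1)]
      = (1/12)[(6) + (4) + (8) + (12) + (6) + (0)] = 36/12 = 3
  <chi_rho, chi_2> = (1/12)[1*(6)*conj(1) + 1*(4)*conj(1) + 2*(4)*conj(1) + 2*(6)*conj(1) + 3*(2)*conj(-1) + 3*(0)*conj(-1)]
      = (1/12)[(6) + (4) + (8) + (12) + (-6) + (0)] = 24/12 = 2
  <chi_rho, chi_3> = (1/12)[1*(6)*conj(1) + 1*(4)*conj(-1) + 2*(4)*conj(-1) + 2*(6)*conj(1) + 3*(2)*conj(1) + 3*(0)*conj(-1)]
      = (1/12)[(6) + (-4) + (-8) + (12) + (6) + (0)] = 12/12 = 1
  <chi_rho, chi_4> = (1/12)[1*(6)*conj(1) + 1*(4)*conj(-1) + 2*(4)*conj(-1) + 2*(6)*conj(1) + 3*(2)*conj(-1) + 3*(0)*conj(1)]
      = (1/12)[(6) + (-4) + (-8) + (12) + (-6) + (0)] = 0/12 = 0
  <chi_rho, chi_5> = (1/12)[1*(6)*conj(2) + 1*(4)*conj(-2) + 2*(4)*conj(1) + 2*(6)*conj(-1) + 3*(2)*conj(0) + 3*(0)*conj(0)]
      = (1/12)[(12) + (-8) + (8) + (-12) + (0) + (0)] = 0/12 = 0
  <chi_rho, chi_6> = (1/12)[1*(6)*conj(2) + 1*(4)*conj(2) + 2*(4)*conj(-1) + 2*(6)*conj(-1) + 3*(2)*conj(0) + 3*(0)*conj(0)]
      = (1/12)[(12) + (8) + (-8) + (-12) + (0) + (0)] = 0/12 = 0
Dimension check: dim(rho) = sum (mult * dim) = 3*1 + 2*1 + 1*1 + 0*1 + 0*2 + 0*2 = 6 = chi_rho(e) = 6.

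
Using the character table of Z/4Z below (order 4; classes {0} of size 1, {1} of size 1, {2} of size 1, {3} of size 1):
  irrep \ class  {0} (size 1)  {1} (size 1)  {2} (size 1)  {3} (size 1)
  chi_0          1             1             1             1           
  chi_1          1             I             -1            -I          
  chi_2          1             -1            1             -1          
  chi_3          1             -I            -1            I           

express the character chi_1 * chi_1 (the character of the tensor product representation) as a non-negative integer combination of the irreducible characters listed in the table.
chi_1 tensor chi_1 = chi_2 (all other irreducibles have multiplicity 0).

Justification: The character of a tensor product is the pointwise product (chi_1 * chi_1)(C) = chi_1(C) * chi_1(C):
  {0}: (1)*(1), {1}: (I)*(I), {2}: (-1)*(-1), {3}: (-I)*(-I)
so (chi_1 * chi_1) takes values
  {0} -> 1, {1} -> -1, {2} -> 1, {3} -> -1.
Now take the inner product of this character with each irreducible chi from the table, <chi_1*chi_1, chi> = (1/4) sum_C |C| (chi_1*chi_1)(C) conj(chi(C)):
  <chi_1*chi_1, chi_0> = (1/4)[1*(1)*conj(1) + 1*(-1)*conj(1) + 1*(1)*conj(1) + 1*(-1)*conj(1)]
      = (1/4)[(1) + (-1) + (1) + (-1)] = 0/4 = 0
  <chi_1*chi_1, chi_1> = (1/4)[1*(1)*conj(1) + 1*(-1)*conj(I) + 1*(1)*conj(-1) + 1*(-1)*conj(-I)]
      = (1/4)[(1) + (I) + (-1) + (-I)] = 0/4 = 0
  <chi_1*chi_1, chi_2> = (1/4)[1*(1)*conj(1) + 1*(-1)*conj(-1) + 1*(1)*conj(1) + 1*(-1)*conj(-1)]
      = (1/4)[(1) + (1) + (1) + (1)] = 4/4 = 1
  <chi_1*chi_1, chi_3> = (1/4)[1*(1)*conj(1) + 1*(-1)*conj(-I) + 1*(1)*conj(-1) + 1*(-1)*conj(I)]
      = (1/4)[(1) + (-I) + (-1) + (I)] = 0/4 = 0
(Exp terms are combined using exp(i*s)*conj(exp(i*t)) = exp(i*(s-t)), and sums of them are collapsed using the identity that for every m > 1 the m distinct m-th roots of unity sum to 0, e.g. 1 + exp(2*I*pi/3) + exp(-2*I*pi/3) = 0.)
Hence the multiplicities are chi_2: 1. Dimension check: dim(chi_1)*dim(chi_1) = 1*1 = 1 and sum (mult * dim) = 1*1 = 1.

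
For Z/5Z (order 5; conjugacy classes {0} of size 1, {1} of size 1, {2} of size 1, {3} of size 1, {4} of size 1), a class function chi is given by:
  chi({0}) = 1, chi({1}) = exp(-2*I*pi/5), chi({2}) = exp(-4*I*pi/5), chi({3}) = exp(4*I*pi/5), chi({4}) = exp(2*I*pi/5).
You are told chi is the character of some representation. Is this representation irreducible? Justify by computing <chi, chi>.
Irreducible: <chi, chi> = 1.

<chi, chi> = (1/|G|) sum_C |C| * |chi(C)|^2 = (1/5)[1*|1|^2 + 1*|exp(-2*I*pi/5)|^2 + 1*|exp(-4*I*pi/5)|^2 + 1*|exp(4*I*pi/5)|^2 + 1*|exp(2*I*pi/5)|^2]
  = (1/5)[(1) + (1) + (1) + (1) + (1)] = 5/5 = 1.
(Exp terms are combined using exp(i*s)*conj(exp(i*t)) = exp(i*(s-t)), and sums of them are collapsed using the identity that for every m > 1 the m distinct m-th roots of unity sum to 0, e.g. 1 + exp(2*I*pi/3) + exp(-2*I*pi/3) = 0.)
A character is irreducible iff <chi, chi> = 1, so this representation is irreducible.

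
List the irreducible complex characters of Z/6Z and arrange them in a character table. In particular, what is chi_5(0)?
Character table of Z/6Z (irreps indexed chi_0,...,chi_5 with chi_k(m) = zeta_6^(k*m), zeta_6 = exp(2*pi*i/6)):
  irrep \ class  {0} (size 1)  {1} (size 1)    {2} (size 1)    {3} (size 1)  {4} (size 1)    {5} (size 1)  
  chi_0          1             1               1               1             1               1             
  chi_1          1             exp(I*pi/3)     exp(2*I*pi/3)   -1            exp(-2*I*pi/3)  exp(-I*pi/3)  
  chi_2          1             exp(2*I*pi/3)   exp(-2*I*pi/3)  1             exp(2*I*pi/3)   exp(-2*I*pi/3)
  chi_3          1             -1              1               -1            1               -1            
  chi_4          1             exp(-2*I*pi/3)  exp(2*I*pi/3)   1             exp(-2*I*pi/3)  exp(2*I*pi/3) 
  chi_5          1             exp(-I*pi/3)    exp(-2*I*pi/3)  -1            exp(2*I*pi/3)   exp(I*pi/3)   

Spot check: chi_5(0) = zeta_6^(5*0) = zeta_6^0 = 1.

Z/6Z is abelian, so all 6 irreducible complex representations are 1-dimensional. They are given by chi_k(m) = zeta_6^(k*m) for k = 0,...,5. Row orthogonality: sum_m chi_k(m) conj(chi_l(m)) = 6 * [k = l].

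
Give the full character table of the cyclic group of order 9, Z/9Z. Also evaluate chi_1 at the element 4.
Character table of Z/9Z (irreps indexed chi_0,...,chi_8 with chi_k(m) = zeta_9^(k*m), zeta_9 = exp(2*pi*i/9)):
  irrep \ class  {0} (size 1)  {1} (size 1)    {2} (size 1)    {3} (size 1)    {4} (size 1)    {5} (size 1)    {6} (size 1)    {7} (size 1)    {8} (size 1)  
  chi_0          1             1               1               1               1               1               1               1               1             
  chi_1          1             exp(2*I*pi/9)   exp(4*I*pi/9)   exp(2*I*pi/3)   exp(8*I*pi/9)   exp(-8*I*pi/9)  exp(-2*I*pi/3)  exp(-4*I*pi/9)  exp(-2*I*pi/9)
  chi_2          1             exp(4*I*pi/9)   exp(8*I*pi/9)   exp(-2*I*pi/3)  exp(-2*I*pi/9)  exp(2*I*pi/9)   exp(2*I*pi/3)   exp(-8*I*pi/9)  exp(-4*I*pi/9)
  chi_3          1             exp(2*I*pi/3)   exp(-2*I*pi/3)  1               exp(2*I*pi/3)   exp(-2*I*pi/3)  1               exp(2*I*pi/3)   exp(-2*I*pi/3)
  chi_4          1             exp(8*I*pi/9)   exp(-2*I*pi/9)  exp(2*I*pi/3)   exp(-4*I*pi/9)  exp(4*I*pi/9)   exp(-2*I*pi/3)  exp(2*I*pi/9)   exp(-8*I*pi/9)
  chi_5          1             exp(-8*I*pi/9)  exp(2*I*pi/9)   exp(-2*I*pi/3)  exp(4*I*pi/9)   exp(-4*I*pi/9)  exp(2*I*pi/3)   exp(-2*I*pi/9)  exp(8*I*pi/9) 
  chi_6          1             exp(-2*I*pi/3)  exp(2*I*pi/3)   1               exp(-2*I*pi/3)  exp(2*I*pi/3)   1               exp(-2*I*pi/3)  exp(2*I*pi/3) 
  chi_7          1             exp(-4*I*pi/9)  exp(-8*I*pi/9)  exp(2*I*pi/3)   exp(2*I*pi/9)   exp(-2*I*pi/9)  exp(-2*I*pi/3)  exp(8*I*pi/9)   exp(4*I*pi/9) 
  chi_8          1             exp(-2*I*pi/9)  exp(-4*I*pi/9)  exp(-2*I*pi/3)  exp(-8*I*pi/9)  exp(8*I*pi/9)   exp(2*I*pi/3)   exp(4*I*pi/9)   exp(2*I*pi/9) 

Spot check: chi_1(4) = zeta_9^(1*4) = zeta_9^4 = exp(8*I*pi/9).

Details: Z/9Z is abelian, so all 9 irreducible complex representations are 1-dimensional. They are given by chi_k(m) = zeta_9^(k*m) for k = 0,...,8. Row orthogonality: sum_m chi_k(m) conj(chi_l(m)) = 9 * [k = l].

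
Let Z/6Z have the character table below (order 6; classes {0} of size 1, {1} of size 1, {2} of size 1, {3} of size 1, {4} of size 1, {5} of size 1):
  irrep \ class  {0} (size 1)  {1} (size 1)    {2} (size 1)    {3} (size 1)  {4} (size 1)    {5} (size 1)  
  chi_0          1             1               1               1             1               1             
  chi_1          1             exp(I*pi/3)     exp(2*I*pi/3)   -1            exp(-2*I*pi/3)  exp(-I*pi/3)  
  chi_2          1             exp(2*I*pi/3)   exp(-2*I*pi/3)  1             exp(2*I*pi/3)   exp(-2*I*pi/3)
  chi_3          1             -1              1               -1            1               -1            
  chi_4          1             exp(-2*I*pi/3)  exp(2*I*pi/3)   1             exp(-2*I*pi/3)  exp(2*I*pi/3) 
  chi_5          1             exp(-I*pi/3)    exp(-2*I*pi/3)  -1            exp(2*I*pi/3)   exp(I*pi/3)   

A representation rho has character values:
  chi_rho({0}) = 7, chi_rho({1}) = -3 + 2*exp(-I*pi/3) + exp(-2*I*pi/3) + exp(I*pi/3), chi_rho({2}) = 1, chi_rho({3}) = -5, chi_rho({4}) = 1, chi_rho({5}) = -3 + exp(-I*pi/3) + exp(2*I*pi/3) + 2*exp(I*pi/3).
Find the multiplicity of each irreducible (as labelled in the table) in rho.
Multiplicities: chi_0: 0, chi_1: 1, chi_2: 0, chi_3: 3, chi_4: 1, chi_5: 2.

Working: Use <chi_rho, chi> = (1/|G|) sum_C |C| * chi_rho(C) * conj(chi(C)) with |G| = 6 for each irreducible chi in the table:
  <chi_rho, chi_0> = (1/6)[1*(7)*conj(1) + 1*(-3 + 2*exp(-I*pi/3) + exp(-2*I*pi/3) + exp(I*pi/3))*conj(1) + 1*(1)*conj(1) + 1*(-5)*conj(1) + 1*(1)*conj(1) + 1*(-3 + exp(-I*pi/3) + exp(2*I*pi/3) + 2*exp(I*pi/3))*conj(1)]
      = (1/6)[(7) + (-3 + 2*exp(-I*pi/3) + exp(-2*I*pi/3) + exp(I*pi/3)) + (1) + (-5) + (1) + (-3 + exp(-I*pi/3) + exp(2*I*pi/3) + 2*exp(I*pi/3))] = 0/6 = 0
  <chi_rho, chi_1> = (1/6)[1*(7)*conj(1) + 1*(-3 + 2*exp(-I*pi/3) + exp(-2*I*pi/3) + exp(I*pi/3))*conj(exp(I*pi/3)) + 1*(1)*conj(exp(2*I*pi/3)) + 1*(-5)*conj(-1) + 1*(1)*conj(exp(-2*I*pi/3)) + 1*(-3 + exp(-I*pi/3) + exp(2*I*pi/3) + 2*exp(I*pi/3))*conj(exp(-I*pi/3))]
      = (1/6)[(7) + (2*exp(-2*I*pi/3) - 3*exp(-I*pi/3)) + (2 + 3*exp(-2*I*pi/3) + 2*exp(2*I*pi/3)) + (5) + (2 + 2*exp(-2*I*pi/3) + 3*exp(2*I*pi/3)) + (-3*exp(I*pi/3) + 2*exp(2*I*pi/3))] = 6/6 = 1
  <chi_rho, chi_2> = (1/6)[1*(7)*conj(1) + 1*(-3 + 2*exp(-I*pi/3) + exp(-2*I*pi/3) + exp(I*pi/3))*conj(exp(2*I*pi/3)) + 1*(1)*conj(exp(-2*I*pi/3)) + 1*(-5)*conj(1) + 1*(1)*conj(exp(2*I*pi/3)) + 1*(-3 + exp(-I*pi/3) + exp(2*I*pi/3) + 2*exp(I*pi/3))*conj(exp(-2*I*pi/3))]
      = (1/6)[(7) + (-2 + exp(-I*pi/3) + exp(2*I*pi/3) - 3*exp(-2*I*pi/3)) + (2 + 2*exp(-2*I*pi/3) + 3*exp(2*I*pi/3)) + (-5) + (2 + 3*exp(-2*I*pi/3) + 2*exp(2*I*pi/3)) + (-2 - 3*exp(2*I*pi/3) + exp(-2*I*pi/3) + exp(I*pi/3))] = 0/6 = 0
  <chi_rho, chi_3> = (1/6)[1*(7)*conj(1) + 1*(-3 + 2*exp(-I*pi/3) + exp(-2*I*pi/3) + exp(I*pi/3))*conj(-1) + 1*(1)*conj(1) + 1*(-5)*conj(-1) + 1*(1)*conj(1) + 1*(-3 + exp(-I*pi/3) + exp(2*I*pi/3) + 2*exp(I*pi/3))*conj(-1)]
      = (1/6)[(7) + (3 - exp(I*pi/3) - exp(-2*I*pi/3) - 2*exp(-I*pi/3)) + (1) + (5) + (1) + (3 - 2*exp(I*pi/3) - exp(2*I*pi/3) - exp(-I*pi/3))] = 18/6 = 3
  <chi_rho, chi_4> = (1/6)[1*(7)*conj(1) + 1*(-3 + 2*exp(-I*pi/3) + exp(-2*I*pi/3) + exp(I*pi/3))*conj(exp(-2*I*pi/3)) + 1*(1)*conj(exp(2*I*pi/3)) + 1*(-5)*conj(1) + 1*(1)*conj(exp(-2*I*pi/3)) + 1*(-3 + exp(-I*pi/3) + exp(2*I*pi/3) + 2*exp(I*pi/3))*conj(exp(2*I*pi/3))]
      = (1/6)[(7) + (-3*exp(2*I*pi/3) + 2*exp(I*pi/3)) + (2 + 3*exp(-2*I*pi/3) + 2*exp(2*I*pi/3)) + (-5) + (2 + 2*exp(-2*I*pi/3) + 3*exp(2*I*pi/3)) + (2*exp(-I*pi/3) - 3*exp(-2*I*pi/3))] = 6/6 = 1
  <chi_rho, chi_5> = (1/6)[1*(7)*conj(1) + 1*(-3 + 2*exp(-I*pi/3) + exp(-2*I*pi/3) + exp(I*pi/3))*conj(exp(-I*pi/3)) + 1*(1)*conj(exp(-2*I*pi/3)) + 1*(-5)*conj(-1) + 1*(1)*conj(exp(2*I*pi/3)) + 1*(-3 + exp(-I*pi/3) + exp(2*I*pi/3) + 2*exp(I*pi/3))*conj(exp(I*pi/3))]
      = (1/6)[(7) + (2 - 3*exp(I*pi/3) + exp(-I*pi/3) + exp(2*I*pi/3)) + (2 + 2*exp(-2*I*pi/3) + 3*exp(2*I*pi/3)) + (5) + (2 + 3*exp(-2*I*pi/3) + 2*exp(2*I*pi/3)) + (2 + exp(-2*I*pi/3) + exp(I*pi/3) - 3*exp(-I*pi/3))] = 12/6 = 2
(Exp terms are combined using exp(i*s)*conj(exp(i*t)) = exp(i*(s-t)), and sums of them are collapsed using the identity that for every m > 1 the m distinct m-th roots of unity sum to 0, e.g. 1 + exp(2*I*pi/3) + exp(-2*I*pi/3) = 0.)
Dimension check: dim(rho) = sum (mult * dim) = 0*1 + 1*1 + 0*1 + 3*1 + 1*1 + 2*1 = 7 = chi_rho(e) = 7.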